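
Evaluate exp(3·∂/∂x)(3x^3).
3 x^{3} + 27 x^{2} + 81 x + 81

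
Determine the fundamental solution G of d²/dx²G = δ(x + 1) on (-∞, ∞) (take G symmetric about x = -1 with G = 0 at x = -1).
\frac{|x + 1|}{2}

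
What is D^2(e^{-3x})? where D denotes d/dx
9 e^{- 3 x}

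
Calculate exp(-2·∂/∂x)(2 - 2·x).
6 - 2 x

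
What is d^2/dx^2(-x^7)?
- 42 x^{5}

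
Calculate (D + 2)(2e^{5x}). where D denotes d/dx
14 e^{5 x}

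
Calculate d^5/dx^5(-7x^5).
-840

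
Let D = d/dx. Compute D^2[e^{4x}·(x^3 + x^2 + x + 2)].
\left(16 x^{3} + 40 x^{2} + 38 x + 42\right) e^{4 x}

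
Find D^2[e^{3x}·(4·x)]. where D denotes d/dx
\left(36 x + 24\right) e^{3 x}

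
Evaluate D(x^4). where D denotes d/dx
4 x^{3}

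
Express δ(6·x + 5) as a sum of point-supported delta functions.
\frac{\delta(x + 5/6)}{6}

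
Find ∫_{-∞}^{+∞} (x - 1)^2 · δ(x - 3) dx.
4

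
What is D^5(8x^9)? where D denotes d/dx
120960 x^{4}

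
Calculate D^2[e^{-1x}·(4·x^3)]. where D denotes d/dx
4 x \left(x^{2} - 6 x + 6\right) e^{- x}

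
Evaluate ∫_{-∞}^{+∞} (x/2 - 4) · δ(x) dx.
-4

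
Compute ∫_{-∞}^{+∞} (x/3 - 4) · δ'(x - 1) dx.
- \frac{1}{3}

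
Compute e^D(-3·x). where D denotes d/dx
- 3 x - 3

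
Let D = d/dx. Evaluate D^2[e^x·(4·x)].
4 \left(x + 2\right) e^{x}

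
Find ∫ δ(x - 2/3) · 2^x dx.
2^{\frac{2}{3}}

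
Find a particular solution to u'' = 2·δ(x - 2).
|x - 2|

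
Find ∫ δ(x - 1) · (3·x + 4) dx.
7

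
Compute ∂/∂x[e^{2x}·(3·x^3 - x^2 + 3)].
\left(6 x^{3} + 7 x^{2} - 2 x + 6\right) e^{2 x}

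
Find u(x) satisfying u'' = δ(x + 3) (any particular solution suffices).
\frac{|x + 3|}{2}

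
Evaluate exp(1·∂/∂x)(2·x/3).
\frac{2 x}{3} + \frac{2}{3}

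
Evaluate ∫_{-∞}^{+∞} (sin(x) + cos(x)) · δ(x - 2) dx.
\cos{\left(2 \right)} + \sin{\left(2 \right)}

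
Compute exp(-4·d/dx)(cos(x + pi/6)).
\cos{\left(x - 4 + \frac{\pi}{6} \right)}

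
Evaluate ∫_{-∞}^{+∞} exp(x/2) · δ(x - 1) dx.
e^{\frac{1}{2}}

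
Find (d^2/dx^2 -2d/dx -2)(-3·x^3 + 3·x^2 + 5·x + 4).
6 x^{3} + 12 x^{2} - 40 x - 12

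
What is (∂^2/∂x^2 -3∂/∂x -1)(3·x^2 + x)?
- 3 x^{2} - 19 x + 3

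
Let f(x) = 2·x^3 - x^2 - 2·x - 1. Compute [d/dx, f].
6 x^{2} - 2 x - 2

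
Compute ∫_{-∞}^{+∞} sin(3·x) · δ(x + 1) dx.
- \sin{\left(3 \right)}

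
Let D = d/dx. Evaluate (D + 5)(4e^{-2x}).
12 e^{- 2 x}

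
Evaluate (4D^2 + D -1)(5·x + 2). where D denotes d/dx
3 - 5 x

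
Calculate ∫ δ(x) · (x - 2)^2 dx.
4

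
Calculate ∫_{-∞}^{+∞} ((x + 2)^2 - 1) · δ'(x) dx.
-4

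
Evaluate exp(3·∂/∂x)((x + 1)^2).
x^{2} + 8 x + 16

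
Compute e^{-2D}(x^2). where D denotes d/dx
x^{2} - 4 x + 4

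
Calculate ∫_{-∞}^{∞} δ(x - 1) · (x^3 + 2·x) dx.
3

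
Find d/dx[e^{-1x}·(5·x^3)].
5 x^{2} \left(3 - x\right) e^{- x}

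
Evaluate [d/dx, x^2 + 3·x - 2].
2 x + 3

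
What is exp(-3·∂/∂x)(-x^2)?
- x^{2} + 6 x - 9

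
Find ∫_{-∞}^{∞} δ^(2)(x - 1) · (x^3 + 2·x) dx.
6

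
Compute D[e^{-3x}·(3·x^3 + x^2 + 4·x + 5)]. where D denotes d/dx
\left(- 9 x^{3} + 6 x^{2} - 10 x - 11\right) e^{- 3 x}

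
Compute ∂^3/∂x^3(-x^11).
- 990 x^{8}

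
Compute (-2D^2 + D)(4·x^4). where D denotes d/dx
16 x^{2} \left(x - 6\right)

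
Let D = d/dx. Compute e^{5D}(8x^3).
8 x^{3} + 120 x^{2} + 600 x + 1000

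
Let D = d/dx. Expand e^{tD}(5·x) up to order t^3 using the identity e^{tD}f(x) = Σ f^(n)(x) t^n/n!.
5 t + 5 x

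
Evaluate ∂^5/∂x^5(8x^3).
0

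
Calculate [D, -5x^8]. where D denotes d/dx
- 40 x^{7}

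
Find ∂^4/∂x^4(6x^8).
10080 x^{4}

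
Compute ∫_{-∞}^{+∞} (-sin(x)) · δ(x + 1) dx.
\sin{\left(1 \right)}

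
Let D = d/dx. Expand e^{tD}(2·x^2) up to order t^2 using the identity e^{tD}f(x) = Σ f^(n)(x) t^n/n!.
2 t^{2} + 4 t x + 2 x^{2}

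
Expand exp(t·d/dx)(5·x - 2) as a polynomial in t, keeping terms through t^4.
5 t + 5 x - 2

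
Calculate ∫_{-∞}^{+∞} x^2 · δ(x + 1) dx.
1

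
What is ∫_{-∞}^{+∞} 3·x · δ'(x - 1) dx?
-3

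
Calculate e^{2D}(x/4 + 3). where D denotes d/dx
\frac{x}{4} + \frac{7}{2}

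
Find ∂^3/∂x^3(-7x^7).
- 1470 x^{4}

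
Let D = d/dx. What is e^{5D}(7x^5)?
7 x^{5} + 175 x^{4} + 1750 x^{3} + 8750 x^{2} + 21875 x + 21875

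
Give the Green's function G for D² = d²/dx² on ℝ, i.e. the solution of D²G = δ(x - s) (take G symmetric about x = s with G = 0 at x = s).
\frac{|x - s|}{2}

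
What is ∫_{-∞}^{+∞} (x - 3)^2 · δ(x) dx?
9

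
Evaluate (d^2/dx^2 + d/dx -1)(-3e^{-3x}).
- 15 e^{- 3 x}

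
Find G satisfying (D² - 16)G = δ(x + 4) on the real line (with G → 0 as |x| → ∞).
-\frac{e^{-4|x + 4|}}{8}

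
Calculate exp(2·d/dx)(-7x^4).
- 7 x^{4} - 56 x^{3} - 168 x^{2} - 224 x - 112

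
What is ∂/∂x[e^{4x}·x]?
\left(4 x + 1\right) e^{4 x}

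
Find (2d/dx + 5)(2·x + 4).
10 x + 24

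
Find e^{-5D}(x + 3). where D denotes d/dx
x - 2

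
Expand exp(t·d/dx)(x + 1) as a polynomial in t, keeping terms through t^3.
t + x + 1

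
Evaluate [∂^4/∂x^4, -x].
-4\frac{d^{3}}{dx^{3}}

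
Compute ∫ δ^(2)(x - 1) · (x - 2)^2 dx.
2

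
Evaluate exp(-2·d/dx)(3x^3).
3 x^{3} - 18 x^{2} + 36 x - 24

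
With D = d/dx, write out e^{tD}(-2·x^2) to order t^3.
- 2 t^{2} - 4 t x - 2 x^{2}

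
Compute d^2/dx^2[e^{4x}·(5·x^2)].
\left(80 x^{2} + 80 x + 10\right) e^{4 x}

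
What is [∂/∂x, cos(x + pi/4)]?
- \sin{\left(x + \frac{\pi}{4} \right)}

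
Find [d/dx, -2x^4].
- 8 x^{3}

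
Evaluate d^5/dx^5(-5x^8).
- 33600 x^{3}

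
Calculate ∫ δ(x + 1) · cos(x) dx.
\cos{\left(1 \right)}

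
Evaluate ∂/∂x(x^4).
4 x^{3}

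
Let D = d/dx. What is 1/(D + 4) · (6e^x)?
\frac{6 e^{x}}{5}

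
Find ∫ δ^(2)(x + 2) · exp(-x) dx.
e^{2}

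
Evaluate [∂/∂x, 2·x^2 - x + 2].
4 x - 1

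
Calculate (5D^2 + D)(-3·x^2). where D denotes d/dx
- 6 x - 30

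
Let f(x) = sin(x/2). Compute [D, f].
\frac{\cos{\left(\frac{x}{2} \right)}}{2}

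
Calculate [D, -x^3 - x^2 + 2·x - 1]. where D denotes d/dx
- 3 x^{2} - 2 x + 2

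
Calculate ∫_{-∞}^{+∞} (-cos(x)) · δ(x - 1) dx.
- \cos{\left(1 \right)}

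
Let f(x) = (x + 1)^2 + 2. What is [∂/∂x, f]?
2 x + 2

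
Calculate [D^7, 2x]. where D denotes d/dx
14D^{6}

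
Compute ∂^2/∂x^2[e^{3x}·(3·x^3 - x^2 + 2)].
\left(27 x^{3} + 45 x^{2} + 6 x + 16\right) e^{3 x}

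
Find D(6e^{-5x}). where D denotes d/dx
- 30 e^{- 5 x}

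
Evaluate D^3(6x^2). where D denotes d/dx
0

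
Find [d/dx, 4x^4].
16 x^{3}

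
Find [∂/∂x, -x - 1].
-1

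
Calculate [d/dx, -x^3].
- 3 x^{2}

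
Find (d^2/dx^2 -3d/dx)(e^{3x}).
0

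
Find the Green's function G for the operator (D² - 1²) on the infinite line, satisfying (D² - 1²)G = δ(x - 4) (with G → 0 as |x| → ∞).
-\frac{e^{-|x - 4|}}{2}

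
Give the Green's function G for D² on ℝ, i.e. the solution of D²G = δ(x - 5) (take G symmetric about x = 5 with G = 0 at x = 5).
\frac{|x - 5|}{2}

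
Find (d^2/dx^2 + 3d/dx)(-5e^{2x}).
- 50 e^{2 x}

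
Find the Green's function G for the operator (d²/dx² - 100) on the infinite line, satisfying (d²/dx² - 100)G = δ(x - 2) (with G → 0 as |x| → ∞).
-\frac{e^{-10|x - 2|}}{20}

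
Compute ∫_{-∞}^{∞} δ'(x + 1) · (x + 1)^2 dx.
0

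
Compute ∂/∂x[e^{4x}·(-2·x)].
\left(- 8 x - 2\right) e^{4 x}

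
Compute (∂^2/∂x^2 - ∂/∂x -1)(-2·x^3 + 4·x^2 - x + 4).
2 x^{3} + 2 x^{2} - 19 x + 5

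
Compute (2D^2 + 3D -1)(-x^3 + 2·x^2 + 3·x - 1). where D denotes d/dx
x^{3} - 11 x^{2} - 3 x + 18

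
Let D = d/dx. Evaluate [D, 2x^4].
8 x^{3}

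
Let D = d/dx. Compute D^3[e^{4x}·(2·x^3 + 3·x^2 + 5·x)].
\left(128 x^{3} + 480 x^{2} + 752 x + 324\right) e^{4 x}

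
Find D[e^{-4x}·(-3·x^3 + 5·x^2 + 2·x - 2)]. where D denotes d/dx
\left(12 x^{3} - 29 x^{2} + 2 x + 10\right) e^{- 4 x}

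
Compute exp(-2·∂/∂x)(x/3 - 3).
\frac{x}{3} - \frac{11}{3}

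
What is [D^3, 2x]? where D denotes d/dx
6D^{2}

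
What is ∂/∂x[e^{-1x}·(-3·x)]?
3 \left(x - 1\right) e^{- x}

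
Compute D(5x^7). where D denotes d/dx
35 x^{6}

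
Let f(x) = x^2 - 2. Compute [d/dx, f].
2 x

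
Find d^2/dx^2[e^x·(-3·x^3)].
- 3 x \left(x^{2} + 6 x + 6\right) e^{x}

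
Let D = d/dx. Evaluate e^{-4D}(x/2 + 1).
\frac{x}{2} - 1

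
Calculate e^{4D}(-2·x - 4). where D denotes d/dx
- 2 x - 12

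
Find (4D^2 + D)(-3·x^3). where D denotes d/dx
9 x \left(- x - 8\right)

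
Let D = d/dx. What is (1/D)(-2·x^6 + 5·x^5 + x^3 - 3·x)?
- \frac{2 x^{7}}{7} + \frac{5 x^{6}}{6} + \frac{x^{4}}{4} - \frac{3 x^{2}}{2}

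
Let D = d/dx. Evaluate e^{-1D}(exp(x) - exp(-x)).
- e^{1 - x} + e^{x - 1}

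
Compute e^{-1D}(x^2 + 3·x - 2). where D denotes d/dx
x^{2} + x - 4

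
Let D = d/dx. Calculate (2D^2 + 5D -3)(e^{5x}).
72 e^{5 x}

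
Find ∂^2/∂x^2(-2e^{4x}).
- 32 e^{4 x}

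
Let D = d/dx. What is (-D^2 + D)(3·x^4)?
12 x^{2} \left(x - 3\right)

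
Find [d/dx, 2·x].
2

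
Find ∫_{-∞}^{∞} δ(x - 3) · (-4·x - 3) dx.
-15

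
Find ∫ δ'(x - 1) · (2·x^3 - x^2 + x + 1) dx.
-5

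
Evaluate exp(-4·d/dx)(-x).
4 - x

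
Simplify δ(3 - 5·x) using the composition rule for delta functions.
\frac{\delta(x - 3/5)}{5}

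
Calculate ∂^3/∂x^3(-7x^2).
0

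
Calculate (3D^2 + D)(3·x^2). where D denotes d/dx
6 x + 18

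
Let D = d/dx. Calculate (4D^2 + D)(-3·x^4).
12 x^{2} \left(- x - 12\right)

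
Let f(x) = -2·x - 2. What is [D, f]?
-2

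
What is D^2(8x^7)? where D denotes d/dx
336 x^{5}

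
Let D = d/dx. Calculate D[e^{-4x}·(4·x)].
4 \left(1 - 4 x\right) e^{- 4 x}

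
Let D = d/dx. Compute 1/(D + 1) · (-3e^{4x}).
- \frac{3 e^{4 x}}{5}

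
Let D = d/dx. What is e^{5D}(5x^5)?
5 x^{5} + 125 x^{4} + 1250 x^{3} + 6250 x^{2} + 15625 x + 15625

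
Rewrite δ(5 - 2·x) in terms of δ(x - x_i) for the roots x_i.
\frac{\delta(x - 5/2)}{2}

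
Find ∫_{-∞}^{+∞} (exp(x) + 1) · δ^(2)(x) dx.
1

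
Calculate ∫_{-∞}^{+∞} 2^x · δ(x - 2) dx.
4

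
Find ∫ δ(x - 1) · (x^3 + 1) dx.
2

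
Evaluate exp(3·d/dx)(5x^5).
5 x^{5} + 75 x^{4} + 450 x^{3} + 1350 x^{2} + 2025 x + 1215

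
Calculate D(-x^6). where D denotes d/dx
- 6 x^{5}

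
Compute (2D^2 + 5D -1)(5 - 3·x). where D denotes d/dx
3 x - 20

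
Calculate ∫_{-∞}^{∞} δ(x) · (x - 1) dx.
-1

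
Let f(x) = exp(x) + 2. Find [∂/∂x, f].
e^{x}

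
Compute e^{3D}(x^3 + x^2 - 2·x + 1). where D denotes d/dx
x^{3} + 10 x^{2} + 31 x + 31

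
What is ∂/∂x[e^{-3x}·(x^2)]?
x \left(2 - 3 x\right) e^{- 3 x}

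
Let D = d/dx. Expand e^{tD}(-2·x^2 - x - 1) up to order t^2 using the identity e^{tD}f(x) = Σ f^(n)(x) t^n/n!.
- 2 t^{2} - t \left(4 x + 1\right) - 2 x^{2} - x - 1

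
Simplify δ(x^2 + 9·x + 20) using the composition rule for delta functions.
\frac{\delta(x + 5) + \delta(x + 4)}{1}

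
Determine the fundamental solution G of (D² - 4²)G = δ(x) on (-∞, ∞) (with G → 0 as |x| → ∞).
-\frac{e^{-4|x|}}{8}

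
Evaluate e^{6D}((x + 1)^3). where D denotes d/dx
x^{3} + 21 x^{2} + 147 x + 343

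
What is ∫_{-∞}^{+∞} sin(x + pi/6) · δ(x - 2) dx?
\sin{\left(\frac{\pi}{6} + 2 \right)}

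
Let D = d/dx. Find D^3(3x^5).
180 x^{2}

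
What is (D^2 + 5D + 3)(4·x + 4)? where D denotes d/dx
12 x + 32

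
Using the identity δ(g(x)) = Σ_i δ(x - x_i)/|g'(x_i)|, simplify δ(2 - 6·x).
\frac{\delta(x - 1/3)}{6}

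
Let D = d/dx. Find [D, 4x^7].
28 x^{6}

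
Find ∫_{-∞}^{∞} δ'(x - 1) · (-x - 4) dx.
1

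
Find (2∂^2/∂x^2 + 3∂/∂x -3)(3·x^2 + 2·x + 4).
- 9 x^{2} + 12 x + 6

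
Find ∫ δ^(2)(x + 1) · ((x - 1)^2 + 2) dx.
2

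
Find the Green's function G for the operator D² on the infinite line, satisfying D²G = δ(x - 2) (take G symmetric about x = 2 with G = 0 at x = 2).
\frac{|x - 2|}{2}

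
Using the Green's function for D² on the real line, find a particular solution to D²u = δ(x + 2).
\frac{|x + 2|}{2}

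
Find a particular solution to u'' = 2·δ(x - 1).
|x - 1|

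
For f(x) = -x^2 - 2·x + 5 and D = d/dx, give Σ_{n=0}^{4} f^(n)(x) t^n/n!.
- t^{2} - 2 t \left(x + 1\right) - x^{2} - 2 x + 5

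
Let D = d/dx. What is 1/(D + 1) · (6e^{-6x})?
- \frac{6 e^{- 6 x}}{5}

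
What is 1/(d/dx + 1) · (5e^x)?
\frac{5 e^{x}}{2}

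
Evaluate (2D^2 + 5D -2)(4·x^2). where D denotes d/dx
- 8 x^{2} + 40 x + 16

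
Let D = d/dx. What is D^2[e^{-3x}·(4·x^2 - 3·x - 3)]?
\left(36 x^{2} - 75 x - 1\right) e^{- 3 x}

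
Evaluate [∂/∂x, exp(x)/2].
\frac{e^{x}}{2}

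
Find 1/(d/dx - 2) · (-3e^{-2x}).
\frac{3 e^{- 2 x}}{4}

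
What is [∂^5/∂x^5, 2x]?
10\frac{d^{4}}{dx^{4}}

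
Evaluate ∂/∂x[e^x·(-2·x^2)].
2 x \left(- x - 2\right) e^{x}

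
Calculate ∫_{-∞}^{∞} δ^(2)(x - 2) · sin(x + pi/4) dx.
- \sin{\left(\frac{\pi}{4} + 2 \right)}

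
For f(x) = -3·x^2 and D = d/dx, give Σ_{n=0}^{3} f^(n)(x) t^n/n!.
- 3 t^{2} - 6 t x - 3 x^{2}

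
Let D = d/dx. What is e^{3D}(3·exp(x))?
3 e^{x + 3}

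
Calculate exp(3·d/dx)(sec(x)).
\sec{\left(x + 3 \right)}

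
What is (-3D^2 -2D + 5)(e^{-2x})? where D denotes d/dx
- 3 e^{- 2 x}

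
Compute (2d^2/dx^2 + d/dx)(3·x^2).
6 x + 12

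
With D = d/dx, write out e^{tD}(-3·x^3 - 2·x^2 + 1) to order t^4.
- 3 t^{3} - t^{2} \left(9 x + 2\right) - t x \left(9 x + 4\right) - 3 x^{3} - 2 x^{2} + 1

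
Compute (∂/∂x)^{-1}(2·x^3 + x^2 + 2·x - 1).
\frac{x^{4}}{2} + \frac{x^{3}}{3} + x^{2} - x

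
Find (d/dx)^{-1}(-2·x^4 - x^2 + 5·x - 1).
- \frac{2 x^{5}}{5} - \frac{x^{3}}{3} + \frac{5 x^{2}}{2} - x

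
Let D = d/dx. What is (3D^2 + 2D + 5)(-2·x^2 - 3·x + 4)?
- 10 x^{2} - 23 x + 2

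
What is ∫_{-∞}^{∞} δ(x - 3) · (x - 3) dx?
0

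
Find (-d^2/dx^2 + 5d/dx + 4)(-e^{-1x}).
2 e^{- x}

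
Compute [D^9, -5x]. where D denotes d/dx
-45D^{8}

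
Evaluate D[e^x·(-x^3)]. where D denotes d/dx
x^{2} \left(- x - 3\right) e^{x}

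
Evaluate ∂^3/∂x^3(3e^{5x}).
375 e^{5 x}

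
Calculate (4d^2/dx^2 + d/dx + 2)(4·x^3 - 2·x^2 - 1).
8 x^{3} + 8 x^{2} + 92 x - 18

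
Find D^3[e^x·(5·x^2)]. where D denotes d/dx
5 \left(x^{2} + 6 x + 6\right) e^{x}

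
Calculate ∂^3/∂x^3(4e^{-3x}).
- 108 e^{- 3 x}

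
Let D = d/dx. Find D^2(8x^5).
160 x^{3}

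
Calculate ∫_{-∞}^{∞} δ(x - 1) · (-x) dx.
-1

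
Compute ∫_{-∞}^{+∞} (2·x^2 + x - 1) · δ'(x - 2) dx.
-9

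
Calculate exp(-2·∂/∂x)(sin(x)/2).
\frac{\sin{\left(x - 2 \right)}}{2}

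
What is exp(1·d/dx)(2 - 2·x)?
- 2 x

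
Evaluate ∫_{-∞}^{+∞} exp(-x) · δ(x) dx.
1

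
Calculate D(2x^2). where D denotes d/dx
4 x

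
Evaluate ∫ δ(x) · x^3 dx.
0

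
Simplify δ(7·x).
\frac{\delta(x)}{7}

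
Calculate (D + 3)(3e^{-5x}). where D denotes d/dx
- 6 e^{- 5 x}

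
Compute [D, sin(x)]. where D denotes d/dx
\cos{\left(x \right)}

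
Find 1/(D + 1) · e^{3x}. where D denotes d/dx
\frac{e^{3 x}}{4}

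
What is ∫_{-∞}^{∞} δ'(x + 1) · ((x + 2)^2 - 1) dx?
-2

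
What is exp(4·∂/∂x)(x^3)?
x^{3} + 12 x^{2} + 48 x + 64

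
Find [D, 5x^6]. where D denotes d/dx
30 x^{5}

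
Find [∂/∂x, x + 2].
1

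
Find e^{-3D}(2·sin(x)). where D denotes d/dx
2 \sin{\left(x - 3 \right)}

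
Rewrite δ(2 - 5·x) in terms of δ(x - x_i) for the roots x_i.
\frac{\delta(x - 2/5)}{5}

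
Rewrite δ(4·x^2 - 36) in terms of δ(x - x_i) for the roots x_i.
\frac{\delta(x - 3) + \delta(x + 3)}{24}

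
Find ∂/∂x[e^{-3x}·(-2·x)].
2 \left(3 x - 1\right) e^{- 3 x}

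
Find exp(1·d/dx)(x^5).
x^{5} + 5 x^{4} + 10 x^{3} + 10 x^{2} + 5 x + 1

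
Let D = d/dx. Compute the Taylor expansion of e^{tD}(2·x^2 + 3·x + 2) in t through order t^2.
2 t^{2} + t \left(4 x + 3\right) + 2 x^{2} + 3 x + 2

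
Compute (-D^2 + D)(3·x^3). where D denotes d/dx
9 x \left(x - 2\right)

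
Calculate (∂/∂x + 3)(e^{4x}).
7 e^{4 x}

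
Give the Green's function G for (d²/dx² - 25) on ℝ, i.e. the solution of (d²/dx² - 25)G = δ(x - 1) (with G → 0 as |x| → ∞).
-\frac{e^{-5|x - 1|}}{10}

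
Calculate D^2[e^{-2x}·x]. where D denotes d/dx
4 \left(x - 1\right) e^{- 2 x}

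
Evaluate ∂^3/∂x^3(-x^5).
- 60 x^{2}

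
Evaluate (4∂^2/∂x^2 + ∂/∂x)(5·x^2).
10 x + 40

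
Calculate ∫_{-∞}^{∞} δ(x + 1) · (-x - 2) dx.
-1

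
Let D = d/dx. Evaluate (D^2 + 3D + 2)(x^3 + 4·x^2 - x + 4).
2 x^{3} + 17 x^{2} + 28 x + 13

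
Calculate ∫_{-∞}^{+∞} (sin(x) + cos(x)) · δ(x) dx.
1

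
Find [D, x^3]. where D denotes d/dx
3 x^{2}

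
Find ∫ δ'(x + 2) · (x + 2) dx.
-1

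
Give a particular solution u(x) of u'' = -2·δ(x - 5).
-|x - 5|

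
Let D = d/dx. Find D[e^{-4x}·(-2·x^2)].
4 x \left(2 x - 1\right) e^{- 4 x}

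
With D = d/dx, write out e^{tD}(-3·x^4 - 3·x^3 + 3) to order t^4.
- 3 t^{4} - 3 t^{3} \left(4 x + 1\right) - 9 t^{2} x \left(2 x + 1\right) - 3 t x^{2} \left(4 x + 3\right) - 3 x^{4} - 3 x^{3} + 3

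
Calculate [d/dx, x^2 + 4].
2 x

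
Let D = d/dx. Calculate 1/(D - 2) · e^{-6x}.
- \frac{e^{- 6 x}}{8}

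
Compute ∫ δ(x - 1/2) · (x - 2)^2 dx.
\frac{9}{4}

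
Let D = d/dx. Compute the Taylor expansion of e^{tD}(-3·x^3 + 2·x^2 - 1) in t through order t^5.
- 3 t^{3} - t^{2} \left(9 x - 2\right) - t x \left(9 x - 4\right) - 3 x^{3} + 2 x^{2} - 1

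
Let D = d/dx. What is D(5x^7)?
35 x^{6}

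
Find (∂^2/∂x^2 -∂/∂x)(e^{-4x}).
20 e^{- 4 x}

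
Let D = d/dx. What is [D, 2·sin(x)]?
2 \cos{\left(x \right)}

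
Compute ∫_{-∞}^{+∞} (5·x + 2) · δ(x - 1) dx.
7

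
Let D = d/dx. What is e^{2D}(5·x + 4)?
5 x + 14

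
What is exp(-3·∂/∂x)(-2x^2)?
- 2 x^{2} + 12 x - 18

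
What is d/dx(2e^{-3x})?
- 6 e^{- 3 x}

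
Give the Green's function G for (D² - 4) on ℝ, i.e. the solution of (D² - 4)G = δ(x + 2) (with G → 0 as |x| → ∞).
-\frac{e^{-2|x + 2|}}{4}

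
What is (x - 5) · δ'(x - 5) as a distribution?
-\delta(x - 5)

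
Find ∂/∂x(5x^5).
25 x^{4}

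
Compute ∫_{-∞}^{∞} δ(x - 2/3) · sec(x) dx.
\sec{\left(\frac{2}{3} \right)}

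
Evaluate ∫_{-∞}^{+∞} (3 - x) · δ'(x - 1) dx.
1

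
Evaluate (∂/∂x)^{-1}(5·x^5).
\frac{5 x^{6}}{6}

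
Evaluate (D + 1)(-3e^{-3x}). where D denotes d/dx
6 e^{- 3 x}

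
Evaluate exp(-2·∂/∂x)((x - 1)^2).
x^{2} - 6 x + 9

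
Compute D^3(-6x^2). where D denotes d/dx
0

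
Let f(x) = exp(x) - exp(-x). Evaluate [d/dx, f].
2 \cosh{\left(x \right)}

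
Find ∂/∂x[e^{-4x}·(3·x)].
3 \left(1 - 4 x\right) e^{- 4 x}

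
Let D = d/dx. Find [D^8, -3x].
-24D^{7}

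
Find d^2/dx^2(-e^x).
- e^{x}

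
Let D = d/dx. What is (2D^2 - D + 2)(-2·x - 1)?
- 4 x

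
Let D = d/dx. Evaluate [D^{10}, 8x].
80D^{9}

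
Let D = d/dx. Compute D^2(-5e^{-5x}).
- 125 e^{- 5 x}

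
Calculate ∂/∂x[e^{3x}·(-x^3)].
3 x^{2} \left(- x - 1\right) e^{3 x}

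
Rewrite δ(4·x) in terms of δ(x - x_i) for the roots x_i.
\frac{\delta(x)}{4}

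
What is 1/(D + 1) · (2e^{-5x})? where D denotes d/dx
- \frac{e^{- 5 x}}{2}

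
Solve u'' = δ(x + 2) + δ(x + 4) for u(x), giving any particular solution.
\frac{|x + 2|}{2} + \frac{|x + 4|}{2}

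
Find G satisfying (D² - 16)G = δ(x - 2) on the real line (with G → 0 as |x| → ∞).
-\frac{e^{-4|x - 2|}}{8}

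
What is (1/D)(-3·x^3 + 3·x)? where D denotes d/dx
- \frac{3 x^{4}}{4} + \frac{3 x^{2}}{2}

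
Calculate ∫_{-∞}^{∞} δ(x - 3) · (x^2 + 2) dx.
11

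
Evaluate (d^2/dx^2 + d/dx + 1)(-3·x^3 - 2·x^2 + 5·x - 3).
- 3 x^{3} - 11 x^{2} - 17 x - 2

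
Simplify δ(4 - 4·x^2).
\frac{\delta(x - 1) + \delta(x + 1)}{8}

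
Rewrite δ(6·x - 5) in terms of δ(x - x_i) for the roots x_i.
\frac{\delta(x - 5/6)}{6}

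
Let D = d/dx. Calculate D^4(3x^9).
9072 x^{5}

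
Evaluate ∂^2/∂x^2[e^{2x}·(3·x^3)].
6 x \left(2 x^{2} + 6 x + 3\right) e^{2 x}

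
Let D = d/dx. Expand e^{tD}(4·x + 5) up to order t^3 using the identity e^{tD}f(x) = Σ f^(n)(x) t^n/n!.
4 t + 4 x + 5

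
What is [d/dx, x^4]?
4 x^{3}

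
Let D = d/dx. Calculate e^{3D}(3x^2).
3 x^{2} + 18 x + 27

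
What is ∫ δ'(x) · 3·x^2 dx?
0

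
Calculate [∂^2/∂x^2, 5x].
10\frac{d}{dx}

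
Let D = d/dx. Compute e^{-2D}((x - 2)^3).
x^{3} - 12 x^{2} + 48 x - 64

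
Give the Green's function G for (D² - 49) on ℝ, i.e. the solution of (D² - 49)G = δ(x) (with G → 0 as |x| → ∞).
-\frac{e^{-7|x|}}{14}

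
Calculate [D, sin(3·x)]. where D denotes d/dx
3 \cos{\left(3 x \right)}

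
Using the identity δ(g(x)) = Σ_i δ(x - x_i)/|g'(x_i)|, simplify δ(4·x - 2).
\frac{\delta(x - 1/2)}{4}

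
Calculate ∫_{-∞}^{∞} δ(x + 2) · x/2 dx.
-1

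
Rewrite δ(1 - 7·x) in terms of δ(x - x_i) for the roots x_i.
\frac{\delta(x - 1/7)}{7}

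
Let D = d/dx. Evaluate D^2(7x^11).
770 x^{9}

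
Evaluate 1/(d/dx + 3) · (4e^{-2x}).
4 e^{- 2 x}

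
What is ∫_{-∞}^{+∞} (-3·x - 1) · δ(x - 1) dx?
-4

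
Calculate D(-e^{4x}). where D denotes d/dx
- 4 e^{4 x}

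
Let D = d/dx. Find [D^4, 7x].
28D^{3}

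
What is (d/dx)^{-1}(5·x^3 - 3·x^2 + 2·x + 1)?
\frac{5 x^{4}}{4} - x^{3} + x^{2} + x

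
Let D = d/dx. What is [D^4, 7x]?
28D^{3}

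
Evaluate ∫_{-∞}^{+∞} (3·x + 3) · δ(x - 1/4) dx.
\frac{15}{4}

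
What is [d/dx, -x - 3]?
-1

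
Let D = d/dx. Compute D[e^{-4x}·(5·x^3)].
x^{2} \left(15 - 20 x\right) e^{- 4 x}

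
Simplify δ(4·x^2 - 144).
\frac{\delta(x - 6) + \delta(x + 6)}{48}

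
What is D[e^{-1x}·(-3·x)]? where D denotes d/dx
3 \left(x - 1\right) e^{- x}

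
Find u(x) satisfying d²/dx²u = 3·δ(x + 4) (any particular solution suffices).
\frac{3|x + 4|}{2}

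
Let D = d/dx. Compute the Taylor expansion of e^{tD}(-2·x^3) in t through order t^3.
- 2 t^{3} - 6 t^{2} x - 6 t x^{2} - 2 x^{3}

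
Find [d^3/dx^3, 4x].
12\frac{d^{2}}{dx^{2}}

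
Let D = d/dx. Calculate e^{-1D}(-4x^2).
- 4 x^{2} + 8 x - 4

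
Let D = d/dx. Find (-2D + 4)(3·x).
12 x - 6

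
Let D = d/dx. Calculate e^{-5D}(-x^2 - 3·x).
- x^{2} + 7 x - 10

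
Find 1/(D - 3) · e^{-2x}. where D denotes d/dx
- \frac{e^{- 2 x}}{5}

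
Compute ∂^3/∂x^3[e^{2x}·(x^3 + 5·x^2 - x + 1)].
\left(8 x^{3} + 76 x^{2} + 148 x + 62\right) e^{2 x}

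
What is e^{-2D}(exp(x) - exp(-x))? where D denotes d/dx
- e^{2 - x} + e^{x - 2}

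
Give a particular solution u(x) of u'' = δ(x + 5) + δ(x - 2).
\frac{|x + 5|}{2} + \frac{|x - 2|}{2}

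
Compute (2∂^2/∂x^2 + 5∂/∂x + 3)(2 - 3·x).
- 9 x - 9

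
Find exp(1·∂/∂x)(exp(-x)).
e^{- x - 1}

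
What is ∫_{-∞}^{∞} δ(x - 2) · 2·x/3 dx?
\frac{4}{3}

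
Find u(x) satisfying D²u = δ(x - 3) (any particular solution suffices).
\frac{|x - 3|}{2}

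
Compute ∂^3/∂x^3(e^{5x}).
125 e^{5 x}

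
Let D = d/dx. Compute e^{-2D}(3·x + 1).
3 x - 5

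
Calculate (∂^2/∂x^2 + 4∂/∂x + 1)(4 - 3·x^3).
- 3 x^{3} - 36 x^{2} - 18 x + 4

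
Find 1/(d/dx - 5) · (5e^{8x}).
\frac{5 e^{8 x}}{3}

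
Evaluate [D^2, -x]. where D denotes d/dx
-2D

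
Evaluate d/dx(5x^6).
30 x^{5}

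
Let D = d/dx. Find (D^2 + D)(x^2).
2 x + 2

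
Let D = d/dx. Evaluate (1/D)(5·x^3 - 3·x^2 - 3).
\frac{5 x^{4}}{4} - x^{3} - 3 x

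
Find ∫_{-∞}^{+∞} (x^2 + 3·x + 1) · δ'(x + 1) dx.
-1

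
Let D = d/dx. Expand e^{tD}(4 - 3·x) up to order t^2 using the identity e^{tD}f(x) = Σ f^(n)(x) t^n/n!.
- 3 t - 3 x + 4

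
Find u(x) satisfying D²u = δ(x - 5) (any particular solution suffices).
\frac{|x - 5|}{2}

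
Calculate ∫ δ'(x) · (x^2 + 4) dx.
0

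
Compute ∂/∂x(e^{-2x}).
- 2 e^{- 2 x}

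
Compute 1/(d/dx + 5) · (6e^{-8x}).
- 2 e^{- 8 x}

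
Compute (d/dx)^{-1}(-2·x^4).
- \frac{2 x^{5}}{5}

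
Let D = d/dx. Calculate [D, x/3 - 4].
\frac{1}{3}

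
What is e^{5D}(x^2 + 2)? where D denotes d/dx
x^{2} + 10 x + 27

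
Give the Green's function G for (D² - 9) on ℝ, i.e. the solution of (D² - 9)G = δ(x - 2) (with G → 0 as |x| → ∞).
-\frac{e^{-3|x - 2|}}{6}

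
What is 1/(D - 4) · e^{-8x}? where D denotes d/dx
- \frac{e^{- 8 x}}{12}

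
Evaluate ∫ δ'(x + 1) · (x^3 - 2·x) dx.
-1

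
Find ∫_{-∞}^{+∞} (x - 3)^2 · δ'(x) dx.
6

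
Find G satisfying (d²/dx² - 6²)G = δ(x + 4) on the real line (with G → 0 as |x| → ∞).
-\frac{e^{-6|x + 4|}}{12}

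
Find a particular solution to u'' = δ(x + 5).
\frac{|x + 5|}{2}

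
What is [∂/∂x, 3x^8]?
24 x^{7}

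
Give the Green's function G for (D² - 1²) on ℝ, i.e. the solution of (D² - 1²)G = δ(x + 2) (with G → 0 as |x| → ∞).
-\frac{e^{-|x + 2|}}{2}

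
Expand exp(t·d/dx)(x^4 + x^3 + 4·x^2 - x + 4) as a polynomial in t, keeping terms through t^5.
t^{4} + t^{3} \left(4 x + 1\right) + t^{2} \left(6 x^{2} + 3 x + 4\right) + t \left(4 x^{3} + 3 x^{2} + 8 x - 1\right) + x^{4} + x^{3} + 4 x^{2} - x + 4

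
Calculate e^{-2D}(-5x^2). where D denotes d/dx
- 5 x^{2} + 20 x - 20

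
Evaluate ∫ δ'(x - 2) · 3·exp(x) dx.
- 3 e^{2}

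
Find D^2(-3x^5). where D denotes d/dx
- 60 x^{3}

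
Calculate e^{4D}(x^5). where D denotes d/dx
x^{5} + 20 x^{4} + 160 x^{3} + 640 x^{2} + 1280 x + 1024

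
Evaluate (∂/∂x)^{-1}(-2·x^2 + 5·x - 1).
- \frac{2 x^{3}}{3} + \frac{5 x^{2}}{2} - x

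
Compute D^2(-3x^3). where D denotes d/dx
- 18 x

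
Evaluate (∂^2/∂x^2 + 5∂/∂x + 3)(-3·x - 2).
- 9 x - 21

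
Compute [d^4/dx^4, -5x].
-20\frac{d^{3}}{dx^{3}}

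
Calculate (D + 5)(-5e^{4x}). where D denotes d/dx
- 45 e^{4 x}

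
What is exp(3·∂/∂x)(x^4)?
x^{4} + 12 x^{3} + 54 x^{2} + 108 x + 81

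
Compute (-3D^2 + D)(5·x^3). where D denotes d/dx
15 x \left(x - 6\right)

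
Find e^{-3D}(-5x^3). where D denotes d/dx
- 5 x^{3} + 45 x^{2} - 135 x + 135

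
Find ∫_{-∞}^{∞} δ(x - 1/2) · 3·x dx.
\frac{3}{2}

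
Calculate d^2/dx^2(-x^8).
- 56 x^{6}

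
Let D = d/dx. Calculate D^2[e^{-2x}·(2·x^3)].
4 x \left(2 x^{2} - 6 x + 3\right) e^{- 2 x}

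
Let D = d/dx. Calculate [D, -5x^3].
- 15 x^{2}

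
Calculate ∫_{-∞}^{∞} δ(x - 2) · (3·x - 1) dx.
5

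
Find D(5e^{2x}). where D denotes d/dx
10 e^{2 x}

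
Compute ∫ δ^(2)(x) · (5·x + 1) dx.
0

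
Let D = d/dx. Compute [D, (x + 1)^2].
2 x + 2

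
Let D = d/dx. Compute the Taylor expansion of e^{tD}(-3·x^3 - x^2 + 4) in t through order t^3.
- 3 t^{3} - t^{2} \left(9 x + 1\right) - t x \left(9 x + 2\right) - 3 x^{3} - x^{2} + 4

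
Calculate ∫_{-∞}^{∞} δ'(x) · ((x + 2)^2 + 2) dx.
-4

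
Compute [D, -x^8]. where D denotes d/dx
- 8 x^{7}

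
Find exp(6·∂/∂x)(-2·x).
- 2 x - 12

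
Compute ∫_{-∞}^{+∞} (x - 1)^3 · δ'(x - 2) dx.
-3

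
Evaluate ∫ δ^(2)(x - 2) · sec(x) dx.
\left(1 + 2 \tan^{2}{\left(2 \right)}\right) \sec{\left(2 \right)}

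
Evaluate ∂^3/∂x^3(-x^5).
- 60 x^{2}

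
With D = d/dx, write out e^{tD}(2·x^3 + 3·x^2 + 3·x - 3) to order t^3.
2 t^{3} + t^{2} \left(6 x + 3\right) + 3 t \left(2 x^{2} + 2 x + 1\right) + 2 x^{3} + 3 x^{2} + 3 x - 3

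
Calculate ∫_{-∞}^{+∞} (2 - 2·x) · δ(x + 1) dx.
4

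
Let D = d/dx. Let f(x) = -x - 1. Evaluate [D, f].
-1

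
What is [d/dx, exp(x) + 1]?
e^{x}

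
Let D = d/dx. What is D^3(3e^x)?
3 e^{x}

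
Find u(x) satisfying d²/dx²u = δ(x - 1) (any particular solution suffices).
\frac{|x - 1|}{2}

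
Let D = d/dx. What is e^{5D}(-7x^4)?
- 7 x^{4} - 140 x^{3} - 1050 x^{2} - 3500 x - 4375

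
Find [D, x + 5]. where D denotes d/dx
1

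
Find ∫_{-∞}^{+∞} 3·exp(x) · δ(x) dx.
3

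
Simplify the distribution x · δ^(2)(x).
-2\delta'(x)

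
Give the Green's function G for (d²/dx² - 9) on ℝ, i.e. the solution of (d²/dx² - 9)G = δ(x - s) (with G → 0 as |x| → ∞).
-\frac{e^{-3|x-s|}}{6}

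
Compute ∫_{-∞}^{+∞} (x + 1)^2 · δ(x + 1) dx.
0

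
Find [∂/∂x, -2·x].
-2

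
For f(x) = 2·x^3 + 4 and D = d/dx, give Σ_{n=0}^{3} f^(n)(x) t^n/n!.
2 t^{3} + 6 t^{2} x + 6 t x^{2} + 2 x^{3} + 4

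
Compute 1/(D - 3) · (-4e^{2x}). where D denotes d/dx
4 e^{2 x}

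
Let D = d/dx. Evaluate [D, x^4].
4 x^{3}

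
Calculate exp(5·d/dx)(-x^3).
- x^{3} - 15 x^{2} - 75 x - 125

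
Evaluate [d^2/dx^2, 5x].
10\frac{d}{dx}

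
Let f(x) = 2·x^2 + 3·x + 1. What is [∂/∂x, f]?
4 x + 3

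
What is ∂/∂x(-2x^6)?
- 12 x^{5}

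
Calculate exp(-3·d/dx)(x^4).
x^{4} - 12 x^{3} + 54 x^{2} - 108 x + 81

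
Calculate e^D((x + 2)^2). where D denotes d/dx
x^{2} + 6 x + 9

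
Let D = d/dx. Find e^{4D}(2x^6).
2 x^{6} + 48 x^{5} + 480 x^{4} + 2560 x^{3} + 7680 x^{2} + 12288 x + 8192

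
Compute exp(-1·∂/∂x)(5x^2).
5 x^{2} - 10 x + 5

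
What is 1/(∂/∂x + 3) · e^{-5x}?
- \frac{e^{- 5 x}}{2}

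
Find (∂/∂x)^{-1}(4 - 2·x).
- x^{2} + 4 x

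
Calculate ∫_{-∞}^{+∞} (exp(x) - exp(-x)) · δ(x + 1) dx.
- 2 \sinh{\left(1 \right)}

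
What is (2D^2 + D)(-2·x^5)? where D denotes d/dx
10 x^{3} \left(- x - 8\right)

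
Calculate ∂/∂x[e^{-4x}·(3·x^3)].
x^{2} \left(9 - 12 x\right) e^{- 4 x}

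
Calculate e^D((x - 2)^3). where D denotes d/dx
x^{3} - 3 x^{2} + 3 x - 1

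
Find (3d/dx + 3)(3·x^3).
9 x^{2} \left(x + 3\right)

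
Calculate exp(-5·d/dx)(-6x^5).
- 6 x^{5} + 150 x^{4} - 1500 x^{3} + 7500 x^{2} - 18750 x + 18750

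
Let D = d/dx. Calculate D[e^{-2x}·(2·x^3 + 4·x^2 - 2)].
2 \left(- 2 x^{3} - x^{2} + 4 x + 2\right) e^{- 2 x}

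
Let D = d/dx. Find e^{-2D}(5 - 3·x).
11 - 3 x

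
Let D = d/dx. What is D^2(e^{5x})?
25 e^{5 x}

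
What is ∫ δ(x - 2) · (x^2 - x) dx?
2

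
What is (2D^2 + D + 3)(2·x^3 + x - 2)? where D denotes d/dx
6 x^{3} + 6 x^{2} + 27 x - 5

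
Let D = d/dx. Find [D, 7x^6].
42 x^{5}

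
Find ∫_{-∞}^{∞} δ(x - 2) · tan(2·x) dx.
\tan{\left(4 \right)}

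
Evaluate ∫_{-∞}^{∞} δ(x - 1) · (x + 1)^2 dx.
4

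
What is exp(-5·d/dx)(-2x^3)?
- 2 x^{3} + 30 x^{2} - 150 x + 250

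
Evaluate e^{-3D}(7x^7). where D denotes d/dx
7 x^{7} - 147 x^{6} + 1323 x^{5} - 6615 x^{4} + 19845 x^{3} - 35721 x^{2} + 35721 x - 15309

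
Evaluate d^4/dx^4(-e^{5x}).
- 625 e^{5 x}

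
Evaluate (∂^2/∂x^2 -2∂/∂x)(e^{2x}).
0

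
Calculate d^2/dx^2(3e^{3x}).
27 e^{3 x}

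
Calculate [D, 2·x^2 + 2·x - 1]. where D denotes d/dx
4 x + 2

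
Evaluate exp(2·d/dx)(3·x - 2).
3 x + 4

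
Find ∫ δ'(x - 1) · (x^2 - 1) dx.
-2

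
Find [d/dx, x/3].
\frac{1}{3}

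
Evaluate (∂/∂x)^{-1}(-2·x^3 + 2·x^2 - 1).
- \frac{x^{4}}{2} + \frac{2 x^{3}}{3} - x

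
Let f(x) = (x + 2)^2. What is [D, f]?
2 x + 4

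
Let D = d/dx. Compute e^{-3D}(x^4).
x^{4} - 12 x^{3} + 54 x^{2} - 108 x + 81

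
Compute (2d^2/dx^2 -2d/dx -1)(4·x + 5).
- 4 x - 13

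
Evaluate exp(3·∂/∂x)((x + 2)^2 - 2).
x^{2} + 10 x + 23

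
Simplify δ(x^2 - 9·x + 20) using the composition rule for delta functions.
\frac{\delta(x - 4) + \delta(x - 5)}{1}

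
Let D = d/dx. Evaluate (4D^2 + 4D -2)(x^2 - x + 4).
- 2 x^{2} + 10 x - 4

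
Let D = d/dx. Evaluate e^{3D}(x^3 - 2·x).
x^{3} + 9 x^{2} + 25 x + 21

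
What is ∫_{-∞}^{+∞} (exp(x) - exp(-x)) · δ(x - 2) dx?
2 \sinh{\left(2 \right)}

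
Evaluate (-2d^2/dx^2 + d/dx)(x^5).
5 x^{3} \left(x - 8\right)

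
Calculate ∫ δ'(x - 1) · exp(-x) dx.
e^{-1}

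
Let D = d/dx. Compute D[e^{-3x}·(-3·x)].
3 \left(3 x - 1\right) e^{- 3 x}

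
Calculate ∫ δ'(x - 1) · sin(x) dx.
- \cos{\left(1 \right)}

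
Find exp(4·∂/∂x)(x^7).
x^{7} + 28 x^{6} + 336 x^{5} + 2240 x^{4} + 8960 x^{3} + 21504 x^{2} + 28672 x + 16384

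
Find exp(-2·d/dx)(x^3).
x^{3} - 6 x^{2} + 12 x - 8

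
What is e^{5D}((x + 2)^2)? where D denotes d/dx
x^{2} + 14 x + 49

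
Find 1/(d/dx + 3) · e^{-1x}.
\frac{e^{- x}}{2}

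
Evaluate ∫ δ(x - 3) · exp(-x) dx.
e^{-3}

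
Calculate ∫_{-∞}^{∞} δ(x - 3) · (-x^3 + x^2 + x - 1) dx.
-16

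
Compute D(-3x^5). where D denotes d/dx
- 15 x^{4}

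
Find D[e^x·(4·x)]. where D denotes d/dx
4 \left(x + 1\right) e^{x}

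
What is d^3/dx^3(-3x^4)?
- 72 x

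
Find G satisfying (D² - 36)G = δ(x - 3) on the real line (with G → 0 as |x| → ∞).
-\frac{e^{-6|x - 3|}}{12}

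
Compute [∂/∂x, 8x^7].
56 x^{6}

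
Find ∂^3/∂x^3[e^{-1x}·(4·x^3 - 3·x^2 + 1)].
\left(- 4 x^{3} + 39 x^{2} - 90 x + 41\right) e^{- x}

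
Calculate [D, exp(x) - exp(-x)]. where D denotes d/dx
2 \cosh{\left(x \right)}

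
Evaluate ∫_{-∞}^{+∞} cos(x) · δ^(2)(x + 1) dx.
- \cos{\left(1 \right)}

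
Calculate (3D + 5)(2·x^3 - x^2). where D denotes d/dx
x \left(10 x^{2} + 13 x - 6\right)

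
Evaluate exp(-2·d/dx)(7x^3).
7 x^{3} - 42 x^{2} + 84 x - 56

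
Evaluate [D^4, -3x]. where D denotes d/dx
-12D^{3}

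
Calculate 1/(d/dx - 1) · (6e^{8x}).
\frac{6 e^{8 x}}{7}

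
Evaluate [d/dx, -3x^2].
- 6 x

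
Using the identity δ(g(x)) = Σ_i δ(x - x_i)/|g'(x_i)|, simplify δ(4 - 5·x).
\frac{\delta(x - 4/5)}{5}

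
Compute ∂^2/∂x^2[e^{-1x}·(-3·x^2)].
3 \left(- x^{2} + 4 x - 2\right) e^{- x}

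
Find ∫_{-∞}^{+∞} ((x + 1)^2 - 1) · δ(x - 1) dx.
3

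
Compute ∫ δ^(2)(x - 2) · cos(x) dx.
- \cos{\left(2 \right)}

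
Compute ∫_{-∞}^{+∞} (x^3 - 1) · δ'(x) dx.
0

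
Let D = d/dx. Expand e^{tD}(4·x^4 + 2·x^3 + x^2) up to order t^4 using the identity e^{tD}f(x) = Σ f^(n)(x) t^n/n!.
4 t^{4} + t^{3} \left(16 x + 2\right) + t^{2} \left(24 x^{2} + 6 x + 1\right) + 2 t x \left(8 x^{2} + 3 x + 1\right) + 4 x^{4} + 2 x^{3} + x^{2}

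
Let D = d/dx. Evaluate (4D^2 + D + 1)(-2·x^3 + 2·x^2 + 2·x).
- 2 x^{3} - 4 x^{2} - 42 x + 18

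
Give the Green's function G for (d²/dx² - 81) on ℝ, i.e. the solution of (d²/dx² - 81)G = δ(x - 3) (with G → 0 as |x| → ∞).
-\frac{e^{-9|x - 3|}}{18}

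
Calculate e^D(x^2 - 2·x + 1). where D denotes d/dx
x^{2}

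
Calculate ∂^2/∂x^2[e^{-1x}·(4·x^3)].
4 x \left(x^{2} - 6 x + 6\right) e^{- x}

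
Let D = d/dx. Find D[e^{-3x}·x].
\left(1 - 3 x\right) e^{- 3 x}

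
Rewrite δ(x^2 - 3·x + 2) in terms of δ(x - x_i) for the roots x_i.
\frac{\delta(x - 2) + \delta(x - 1)}{1}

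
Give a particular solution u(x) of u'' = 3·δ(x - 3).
\frac{3|x - 3|}{2}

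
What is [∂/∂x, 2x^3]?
6 x^{2}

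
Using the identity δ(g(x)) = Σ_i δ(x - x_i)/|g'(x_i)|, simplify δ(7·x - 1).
\frac{\delta(x - 1/7)}{7}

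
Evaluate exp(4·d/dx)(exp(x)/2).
\frac{e^{x + 4}}{2}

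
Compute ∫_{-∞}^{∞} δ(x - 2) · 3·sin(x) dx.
3 \sin{\left(2 \right)}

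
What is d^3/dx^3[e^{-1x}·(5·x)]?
5 \left(3 - x\right) e^{- x}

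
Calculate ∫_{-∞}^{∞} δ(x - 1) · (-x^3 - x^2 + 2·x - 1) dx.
-1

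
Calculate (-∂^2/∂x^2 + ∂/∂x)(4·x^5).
20 x^{3} \left(x - 4\right)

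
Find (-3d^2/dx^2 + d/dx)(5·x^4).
20 x^{2} \left(x - 9\right)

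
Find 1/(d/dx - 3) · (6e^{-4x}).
- \frac{6 e^{- 4 x}}{7}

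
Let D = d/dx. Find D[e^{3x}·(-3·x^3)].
9 x^{2} \left(- x - 1\right) e^{3 x}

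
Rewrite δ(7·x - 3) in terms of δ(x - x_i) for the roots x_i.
\frac{\delta(x - 3/7)}{7}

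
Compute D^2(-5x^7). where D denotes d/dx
- 210 x^{5}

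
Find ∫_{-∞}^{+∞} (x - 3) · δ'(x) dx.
-1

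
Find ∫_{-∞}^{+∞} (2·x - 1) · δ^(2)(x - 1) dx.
0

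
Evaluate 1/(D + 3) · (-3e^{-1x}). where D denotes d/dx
- \frac{3 e^{- x}}{2}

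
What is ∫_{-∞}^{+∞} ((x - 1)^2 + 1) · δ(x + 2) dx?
10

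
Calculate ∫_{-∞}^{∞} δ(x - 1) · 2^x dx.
2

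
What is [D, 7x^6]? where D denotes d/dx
42 x^{5}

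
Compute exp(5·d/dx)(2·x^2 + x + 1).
2 x^{2} + 21 x + 56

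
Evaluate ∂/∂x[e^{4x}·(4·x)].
\left(16 x + 4\right) e^{4 x}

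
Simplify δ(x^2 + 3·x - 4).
\frac{\delta(x + 4) + \delta(x - 1)}{5}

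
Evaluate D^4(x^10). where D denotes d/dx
5040 x^{6}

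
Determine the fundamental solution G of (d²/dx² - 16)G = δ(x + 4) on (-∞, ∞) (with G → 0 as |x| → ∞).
-\frac{e^{-4|x + 4|}}{8}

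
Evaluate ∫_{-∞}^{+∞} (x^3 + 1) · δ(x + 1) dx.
0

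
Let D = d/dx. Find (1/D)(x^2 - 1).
\frac{x^{3}}{3} - x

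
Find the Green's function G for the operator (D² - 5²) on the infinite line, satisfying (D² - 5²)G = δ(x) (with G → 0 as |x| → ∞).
-\frac{e^{-5|x|}}{10}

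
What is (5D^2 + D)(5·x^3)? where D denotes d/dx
15 x \left(x + 10\right)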